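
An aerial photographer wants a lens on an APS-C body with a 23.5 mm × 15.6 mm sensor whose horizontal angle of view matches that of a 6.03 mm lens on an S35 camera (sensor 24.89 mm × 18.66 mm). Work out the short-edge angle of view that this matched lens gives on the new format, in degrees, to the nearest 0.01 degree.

Equal horizontal AOV ⇒ f₂ = f₁ · 23.5/24.89 = 6.03 × 0.94415 ≈ 5.6933 mm.
Short-edge AOV on the new format = 2·arctan(15.6 / (2 × 5.6933)) = 2·arctan(1.37004) ≈ 107.7483°.

107.75°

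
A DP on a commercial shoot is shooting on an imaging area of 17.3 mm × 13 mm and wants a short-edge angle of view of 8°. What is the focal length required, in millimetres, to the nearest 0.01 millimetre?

From α = 2·arctan(h/2f) we get f = h / (2·tan(α/2)).
With h = 13 mm and α/2 = 4°, tan(α/2) ≈ 0.06993, so f ≈ 13 / 0.13985 ≈ 92.9543 mm.

92.95 mm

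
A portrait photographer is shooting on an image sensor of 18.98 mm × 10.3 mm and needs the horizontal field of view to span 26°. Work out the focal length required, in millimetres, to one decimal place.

41.1 mm

From α = 2·arctan(w/2f) we get f = w / (2·tan(α/2)).
With w = 18.98 mm and α/2 = 13°, tan(α/2) ≈ 0.23087, so f ≈ 18.98 / 0.46174 ≈ 41.1057 mm.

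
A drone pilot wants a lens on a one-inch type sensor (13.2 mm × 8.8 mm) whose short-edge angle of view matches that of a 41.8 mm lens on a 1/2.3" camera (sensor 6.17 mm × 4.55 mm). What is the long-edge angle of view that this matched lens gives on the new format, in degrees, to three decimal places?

9.334°

Equal short-edge AOV ⇒ f₂ = f₁ · 8.8/4.55 = 41.8 × 1.93407 ≈ 80.8440 mm.
Long-edge AOV on the new format = 2·arctan(13.2 / (2 × 80.8440)) = 2·arctan(0.08164) ≈ 9.3344°.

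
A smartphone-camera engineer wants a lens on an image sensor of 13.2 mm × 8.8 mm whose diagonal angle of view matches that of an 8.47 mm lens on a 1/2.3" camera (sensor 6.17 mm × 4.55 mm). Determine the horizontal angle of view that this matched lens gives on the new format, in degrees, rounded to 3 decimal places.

Sensor diagonal = √(6.17² + 4.55²) = √58.7714 ≈ 7.6663 mm.
Sensor diagonal = √(13.2² + 8.8²) = √251.6800 ≈ 15.8644 mm.
Equal diagonal AOV ⇒ f₂ = f₁ · 15.8644/7.6663 = 8.47 × 2.06939 ≈ 17.5277 mm.
Horizontal AOV on the new format = 2·arctan(13.2 / (2 × 17.5277)) = 2·arctan(0.37655) ≈ 41.2674°.

41.267°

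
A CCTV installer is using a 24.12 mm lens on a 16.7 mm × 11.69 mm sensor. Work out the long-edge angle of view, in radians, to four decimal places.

0.6665 rad

Angle of view α = 2·arctan(w/2f) with w = 16.7 mm and f = 24.12 mm.
w/2f = 0.34619; arctan(0.34619) ≈ 0.3333 rad, so α ≈ 0.6665 rad.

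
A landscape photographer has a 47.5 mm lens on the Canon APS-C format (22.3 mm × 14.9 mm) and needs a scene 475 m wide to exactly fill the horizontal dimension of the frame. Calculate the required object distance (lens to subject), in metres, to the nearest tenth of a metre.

W: 475 m = 475000 mm.
Magnification m = w/W = dᵢ/dₒ; combined with 1/f = 1/dₒ + 1/dᵢ this gives dₒ = f·(1 + W/w).
dₒ = 47.5 mm × (1 + 475000/22.3) = 47.5 × 21301.4484 ≈ 1011818.800 mm = 1011.82 m.

1011.8 m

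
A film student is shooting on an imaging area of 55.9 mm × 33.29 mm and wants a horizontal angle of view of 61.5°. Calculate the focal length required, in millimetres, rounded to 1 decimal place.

47.0 mm

From α = 2·arctan(w/2f) we get f = w / (2·tan(α/2)).
With w = 55.9 mm and α/2 = 30.75°, tan(α/2) ≈ 0.59494, so f ≈ 55.9 / 1.18987 ≈ 46.9797 mm.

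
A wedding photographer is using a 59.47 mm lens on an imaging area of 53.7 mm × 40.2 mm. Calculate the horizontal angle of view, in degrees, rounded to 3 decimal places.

Angle of view α = 2·arctan(w/2f) with w = 53.7 mm and f = 59.47 mm.
w/2f = 0.45149; arctan(0.45149) ≈ 24.2986°, so α ≈ 48.5972°.

48.597°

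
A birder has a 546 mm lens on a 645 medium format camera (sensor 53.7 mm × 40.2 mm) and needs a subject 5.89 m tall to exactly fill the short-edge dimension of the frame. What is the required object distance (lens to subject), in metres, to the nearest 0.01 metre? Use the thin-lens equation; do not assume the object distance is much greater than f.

80.54 m

W: 5.89 m = 5890 mm.
Magnification m = h/W = dᵢ/dₒ; combined with 1/f = 1/dₒ + 1/dᵢ this gives dₒ = f·(1 + W/h).
dₒ = 546 mm × (1 + 5890/40.2) = 546 × 147.5174 ≈ 80544.507 mm = 80.5445 m.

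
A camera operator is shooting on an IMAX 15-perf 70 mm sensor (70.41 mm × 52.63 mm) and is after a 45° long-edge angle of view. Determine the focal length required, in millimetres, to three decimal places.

From α = 2·arctan(w/2f) we get f = w / (2·tan(α/2)).
With w = 70.41 mm and α/2 = 22.5°, tan(α/2) ≈ 0.41421, so f ≈ 70.41 / 0.82843 ≈ 84.9924 mm.

84.992 mm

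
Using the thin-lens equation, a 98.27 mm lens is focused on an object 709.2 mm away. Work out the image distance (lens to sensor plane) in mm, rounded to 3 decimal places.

1/dᵢ = 1/f − 1/dₒ = 1/98.27 − 1/709.2 = 0.0087660 mm⁻¹.
dᵢ = 1/0.0087660 ≈ 114.0770 mm.

114.077 mm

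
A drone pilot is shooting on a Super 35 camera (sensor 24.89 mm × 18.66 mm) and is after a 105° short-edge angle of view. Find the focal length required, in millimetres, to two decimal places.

7.16 mm

From α = 2·arctan(h/2f) we get f = h / (2·tan(α/2)).
With h = 18.66 mm and α/2 = 52.5°, tan(α/2) ≈ 1.30323, so f ≈ 18.66 / 2.60645 ≈ 7.1592 mm.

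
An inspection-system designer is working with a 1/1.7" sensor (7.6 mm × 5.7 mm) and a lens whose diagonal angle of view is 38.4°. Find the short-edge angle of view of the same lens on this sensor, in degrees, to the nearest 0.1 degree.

23.6°

Sensor diagonal = √(7.6² + 5.7²) = √90.2500 ≈ 9.5000 mm.
From the diagonal AOV: f = 9.5000 / (2·tan(19.2°)) = 9.5000 / 0.69647 ≈ 13.6401 mm.
Short-edge AOV = 2·arctan(5.7 / (2 × 13.6401)) = 2·arctan(0.20894) ≈ 23.6034°.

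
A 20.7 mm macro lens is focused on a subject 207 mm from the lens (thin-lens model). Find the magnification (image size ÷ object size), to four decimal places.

0.1111×

Thin lens: 1/f = 1/dₒ + 1/dᵢ → 1/dᵢ = 1/20.7 − 1/207 = 0.0434783 mm⁻¹, so dᵢ ≈ 23.0000 mm.
Magnification m = dᵢ/dₒ = 23.0000/207 ≈ 0.11111.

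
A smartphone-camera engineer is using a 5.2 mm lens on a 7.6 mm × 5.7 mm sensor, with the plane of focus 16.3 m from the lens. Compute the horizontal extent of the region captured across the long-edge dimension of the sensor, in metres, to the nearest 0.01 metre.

dₒ: 16.3 m = 16300 mm.
Similar triangles through the lens centre give W/dₒ = w/dᵢ; with 1/f = 1/dₒ + 1/dᵢ this gives W = w·(dₒ − f)/f.
W = 7.6 mm × (16300 − 5.2) / 5.2 = 7.6 × 3133.6154 ≈ 23815.477 mm = 23.8155 m.

23.82 m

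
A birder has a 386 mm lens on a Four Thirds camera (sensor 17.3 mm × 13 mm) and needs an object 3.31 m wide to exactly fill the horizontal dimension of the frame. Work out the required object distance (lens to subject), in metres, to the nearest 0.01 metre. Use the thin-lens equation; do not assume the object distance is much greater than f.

74.24 m

W: 3.31 m = 3310 mm.
Magnification m = w/W = dᵢ/dₒ; combined with 1/f = 1/dₒ + 1/dᵢ this gives dₒ = f·(1 + W/w).
dₒ = 386 mm × (1 + 3310/17.3) = 386 × 192.3295 ≈ 74239.179 mm = 74.2392 m.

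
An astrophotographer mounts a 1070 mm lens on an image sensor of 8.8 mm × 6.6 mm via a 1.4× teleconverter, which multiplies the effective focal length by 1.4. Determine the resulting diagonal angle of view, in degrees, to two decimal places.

Effective focal length f = 1070 × 1.4 = 1498 mm.
Sensor diagonal = √(8.8² + 6.6²) = √121.0000 ≈ 11.0000 mm.
α = 2·arctan(11.000 / (2 × 1498)) = 2·arctan(0.00367) ≈ 0.4207°.

0.42°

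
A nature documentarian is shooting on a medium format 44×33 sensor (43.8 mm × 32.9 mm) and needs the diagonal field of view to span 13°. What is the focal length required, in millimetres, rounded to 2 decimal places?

Sensor diagonal = √(43.8² + 32.9²) = √3000.8500 ≈ 54.7800 mm.
From α = 2·arctan(d/2f) we get f = d / (2·tan(α/2)).
With d = 54.7800 mm and α/2 = 6.5°, tan(α/2) ≈ 0.11394, so f ≈ 54.7800 / 0.22787 ≈ 240.3990 mm.

240.40 mm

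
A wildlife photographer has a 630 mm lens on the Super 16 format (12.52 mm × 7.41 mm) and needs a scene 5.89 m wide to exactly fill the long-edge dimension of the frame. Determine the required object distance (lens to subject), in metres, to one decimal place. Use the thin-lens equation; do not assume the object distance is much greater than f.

297.0 m

W: 5.89 m = 5890 mm.
Magnification m = w/W = dᵢ/dₒ; combined with 1/f = 1/dₒ + 1/dᵢ this gives dₒ = f·(1 + W/w).
dₒ = 630 mm × (1 + 5890/12.52) = 630 × 471.4473 ≈ 297011.789 mm = 297.012 m.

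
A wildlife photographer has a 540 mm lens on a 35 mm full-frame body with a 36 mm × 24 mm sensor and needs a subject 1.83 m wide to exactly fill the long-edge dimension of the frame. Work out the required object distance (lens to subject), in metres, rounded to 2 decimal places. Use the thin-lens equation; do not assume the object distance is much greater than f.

W: 1.83 m = 1830 mm.
Magnification m = w/W = dᵢ/dₒ; combined with 1/f = 1/dₒ + 1/dᵢ this gives dₒ = f·(1 + W/w).
dₒ = 540 mm × (1 + 1830/36) = 540 × 51.8333 ≈ 27990.000 mm = 27.99 m.

27.99 m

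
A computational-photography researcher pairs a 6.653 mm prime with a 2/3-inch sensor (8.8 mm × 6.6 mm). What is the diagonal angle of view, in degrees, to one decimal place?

Sensor diagonal = √(8.8² + 6.6²) = √121.0000 ≈ 11.0000 mm.
Angle of view α = 2·arctan(d/2f) with d = 11.0000 mm and f = 6.653 mm.
d/2f = 0.82669; arctan(0.82669) ≈ 39.5804°, so α ≈ 79.1607°.

79.2°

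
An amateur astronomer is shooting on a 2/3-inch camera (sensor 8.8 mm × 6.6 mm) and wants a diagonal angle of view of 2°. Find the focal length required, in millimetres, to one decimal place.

315.1 mm

Sensor diagonal = √(8.8² + 6.6²) = √121.0000 ≈ 11.0000 mm.
From α = 2·arctan(d/2f) we get f = d / (2·tan(α/2)).
With d = 11.0000 mm and α/2 = 1°, tan(α/2) ≈ 0.01746, so f ≈ 11.0000 / 0.03491 ≈ 315.0948 mm.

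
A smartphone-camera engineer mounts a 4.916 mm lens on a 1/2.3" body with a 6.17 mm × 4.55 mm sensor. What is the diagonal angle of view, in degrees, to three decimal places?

75.889°

Sensor diagonal = √(6.17² + 4.55²) = √58.7714 ≈ 7.6663 mm.
Angle of view α = 2·arctan(d/2f) with d = 7.6663 mm and f = 4.916 mm.
d/2f = 0.77972; arctan(0.77972) ≈ 37.9444°, so α ≈ 75.8888°.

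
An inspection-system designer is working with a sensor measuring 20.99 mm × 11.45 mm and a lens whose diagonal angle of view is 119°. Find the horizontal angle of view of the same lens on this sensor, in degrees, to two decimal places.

112.28°

Sensor diagonal = √(20.99² + 11.45²) = √571.6826 ≈ 23.9099 mm.
From the diagonal AOV: f = 23.9099 / (2·tan(59.5°)) = 23.9099 / 3.39533 ≈ 7.0420 mm.
Horizontal AOV = 2·arctan(20.99 / (2 × 7.0420)) = 2·arctan(1.49034) ≈ 112.2779°.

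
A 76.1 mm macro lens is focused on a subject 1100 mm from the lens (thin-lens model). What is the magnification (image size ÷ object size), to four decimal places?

0.0743×

Thin lens: 1/f = 1/dₒ + 1/dᵢ → 1/dᵢ = 1/76.1 − 1/1100 = 0.0122315 mm⁻¹, so dᵢ ≈ 81.7560 mm.
Magnification m = dᵢ/dₒ = 81.7560/1100 ≈ 0.07432.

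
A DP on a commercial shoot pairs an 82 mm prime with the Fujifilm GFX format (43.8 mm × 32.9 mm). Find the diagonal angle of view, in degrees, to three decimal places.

36.941°

Sensor diagonal = √(43.8² + 32.9²) = √3000.8500 ≈ 54.7800 mm.
Angle of view α = 2·arctan(d/2f) with d = 54.7800 mm and f = 82 mm.
d/2f = 0.33402; arctan(0.33402) ≈ 18.4706°, so α ≈ 36.9412°.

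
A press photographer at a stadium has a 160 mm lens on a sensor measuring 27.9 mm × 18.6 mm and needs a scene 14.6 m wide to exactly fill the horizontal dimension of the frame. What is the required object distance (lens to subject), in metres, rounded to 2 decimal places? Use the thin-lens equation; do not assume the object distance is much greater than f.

W: 14.6 m = 14600 mm.
Magnification m = w/W = dᵢ/dₒ; combined with 1/f = 1/dₒ + 1/dᵢ this gives dₒ = f·(1 + W/w).
dₒ = 160 mm × (1 + 14600/27.9) = 160 × 524.2975 ≈ 83887.599 mm = 83.8876 m.

83.89 m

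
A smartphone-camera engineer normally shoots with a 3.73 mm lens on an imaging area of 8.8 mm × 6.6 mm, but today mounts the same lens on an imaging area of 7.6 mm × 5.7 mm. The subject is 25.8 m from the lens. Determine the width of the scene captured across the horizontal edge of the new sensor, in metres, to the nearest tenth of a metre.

The focal length stays 3.73 mm; the relevant sensor dimension is now w = 7.6 mm. Object distance dₒ = 25.8 m = 25800 mm.
Thin-lens field width W = w·(dₒ − f)/f = 7.6 × (25800 − 3.73)/3.73 ≈ 52560.765 mm = 52.5608 m.

52.6 m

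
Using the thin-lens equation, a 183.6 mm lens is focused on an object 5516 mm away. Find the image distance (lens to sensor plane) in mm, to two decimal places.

189.92 mm

1/dᵢ = 1/f − 1/dₒ = 1/183.6 − 1/5516 = 0.0052653 mm⁻¹.
dᵢ = 1/0.0052653 ≈ 189.9215 mm.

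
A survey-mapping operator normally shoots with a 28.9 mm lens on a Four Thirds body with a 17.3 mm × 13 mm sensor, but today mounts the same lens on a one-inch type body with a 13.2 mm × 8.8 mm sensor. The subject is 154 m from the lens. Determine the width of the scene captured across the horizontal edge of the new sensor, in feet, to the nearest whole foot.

The focal length stays 28.9 mm; the relevant sensor dimension is now w = 13.2 mm. Object distance dₒ = 154 m = 154000 mm.
Thin-lens field width W = w·(dₒ − f)/f = 13.2 × (154000 − 28.9)/28.9 ≈ 70325.900 mm = 70325.900/304.8 ft = 230.728 ft.

231 ft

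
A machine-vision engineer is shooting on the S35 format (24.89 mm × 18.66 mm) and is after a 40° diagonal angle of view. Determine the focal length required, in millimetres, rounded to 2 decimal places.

Sensor diagonal = √(24.89² + 18.66²) = √967.7077 ≈ 31.1080 mm.
From α = 2·arctan(d/2f) we get f = d / (2·tan(α/2)).
With d = 31.1080 mm and α/2 = 20°, tan(α/2) ≈ 0.36397, so f ≈ 31.1080 / 0.72794 ≈ 42.7343 mm.

42.73 mm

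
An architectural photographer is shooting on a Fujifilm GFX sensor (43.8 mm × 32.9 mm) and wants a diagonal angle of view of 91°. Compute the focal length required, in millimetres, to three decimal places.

26.916 mm

Sensor diagonal = √(43.8² + 32.9²) = √3000.8500 ≈ 54.7800 mm.
From α = 2·arctan(d/2f) we get f = d / (2·tan(α/2)).
With d = 54.7800 mm and α/2 = 45.5°, tan(α/2) ≈ 1.01761, so f ≈ 54.7800 / 2.03521 ≈ 26.9161 mm.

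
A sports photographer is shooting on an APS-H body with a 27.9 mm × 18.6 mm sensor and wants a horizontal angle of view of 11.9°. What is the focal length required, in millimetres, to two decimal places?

From α = 2·arctan(w/2f) we get f = w / (2·tan(α/2)).
With w = 27.9 mm and α/2 = 5.95°, tan(α/2) ≈ 0.10422, so f ≈ 27.9 / 0.20844 ≈ 133.8489 mm.

133.85 mm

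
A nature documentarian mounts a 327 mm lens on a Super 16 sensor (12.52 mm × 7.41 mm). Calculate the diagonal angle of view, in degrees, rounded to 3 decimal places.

2.549°

Sensor diagonal = √(12.52² + 7.41²) = √211.6585 ≈ 14.5485 mm.
Angle of view α = 2·arctan(d/2f) with d = 14.5485 mm and f = 327 mm.
d/2f = 0.02225; arctan(0.02225) ≈ 1.2744°, so α ≈ 2.5487°.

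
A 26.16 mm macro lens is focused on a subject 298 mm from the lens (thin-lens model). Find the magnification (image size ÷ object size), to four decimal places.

Thin lens: 1/f = 1/dₒ + 1/dᵢ → 1/dᵢ = 1/26.16 − 1/298 = 0.0348706 mm⁻¹, so dᵢ ≈ 28.6775 mm.
Magnification m = dᵢ/dₒ = 28.6775/298 ≈ 0.09623.

0.0962×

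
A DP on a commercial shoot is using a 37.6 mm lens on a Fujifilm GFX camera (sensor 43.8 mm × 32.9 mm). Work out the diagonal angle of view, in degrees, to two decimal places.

72.14°

Sensor diagonal = √(43.8² + 32.9²) = √3000.8500 ≈ 54.7800 mm.
Angle of view α = 2·arctan(d/2f) with d = 54.7800 mm and f = 37.6 mm.
d/2f = 0.72846; arctan(0.72846) ≈ 36.0718°, so α ≈ 72.1435°.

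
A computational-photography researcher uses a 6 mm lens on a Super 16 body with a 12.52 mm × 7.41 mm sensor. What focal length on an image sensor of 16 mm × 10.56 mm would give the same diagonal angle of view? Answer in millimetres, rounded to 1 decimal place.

Sensor diagonal = √(12.52² + 7.41²) = √211.6585 ≈ 14.5485 mm.
Sensor diagonal = √(16² + 10.56²) = √367.5136 ≈ 19.1706 mm.
Equal angle of view means equal diagonal/f ratio, so f₂ = f₁ · (diagonal₂/diagonal₁) = 6 × 19.1706/14.5485.
f₂ = 6 × 1.31771 ≈ 7.906 mm.

7.9 mm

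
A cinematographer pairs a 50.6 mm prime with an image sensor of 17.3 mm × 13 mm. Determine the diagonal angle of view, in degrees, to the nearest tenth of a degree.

Sensor diagonal = √(17.3² + 13²) = √468.2900 ≈ 21.6400 mm.
Angle of view α = 2·arctan(d/2f) with d = 21.6400 mm and f = 50.6 mm.
d/2f = 0.21383; arctan(0.21383) ≈ 12.0700°, so α ≈ 24.1400°.

24.1°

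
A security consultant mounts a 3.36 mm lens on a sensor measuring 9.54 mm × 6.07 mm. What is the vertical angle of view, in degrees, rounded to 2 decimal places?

Angle of view α = 2·arctan(h/2f) with h = 6.07 mm and f = 3.36 mm.
h/2f = 0.90327; arctan(0.90327) ≈ 42.0907°, so α ≈ 84.1814°.

84.18°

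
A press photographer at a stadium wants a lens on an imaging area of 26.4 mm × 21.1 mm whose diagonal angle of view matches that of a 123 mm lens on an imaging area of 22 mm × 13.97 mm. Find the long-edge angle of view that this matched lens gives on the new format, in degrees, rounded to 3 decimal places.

Sensor diagonal = √(22² + 13.97²) = √679.1609 ≈ 26.0607 mm.
Sensor diagonal = √(26.4² + 21.1²) = √1142.1700 ≈ 33.7960 mm.
Equal diagonal AOV ⇒ f₂ = f₁ · 33.7960/26.0607 = 123 × 1.29682 ≈ 159.5086 mm.
Long-edge AOV on the new format = 2·arctan(26.4 / (2 × 159.5086)) = 2·arctan(0.08275) ≈ 9.4614°.

9.461°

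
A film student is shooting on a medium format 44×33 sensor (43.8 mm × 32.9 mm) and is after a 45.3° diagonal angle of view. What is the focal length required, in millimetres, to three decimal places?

Sensor diagonal = √(43.8² + 32.9²) = √3000.8500 ≈ 54.7800 mm.
From α = 2·arctan(d/2f) we get f = d / (2·tan(α/2)).
With d = 54.7800 mm and α/2 = 22.65°, tan(α/2) ≈ 0.41728, so f ≈ 54.7800 / 0.83457 ≈ 65.6388 mm.

65.639 mm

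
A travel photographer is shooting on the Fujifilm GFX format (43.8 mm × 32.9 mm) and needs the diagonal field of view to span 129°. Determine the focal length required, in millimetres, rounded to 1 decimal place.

13.1 mm

Sensor diagonal = √(43.8² + 32.9²) = √3000.8500 ≈ 54.7800 mm.
From α = 2·arctan(d/2f) we get f = d / (2·tan(α/2)).
With d = 54.7800 mm and α/2 = 64.5°, tan(α/2) ≈ 2.09654, so f ≈ 54.7800 / 4.19309 ≈ 13.0644 mm.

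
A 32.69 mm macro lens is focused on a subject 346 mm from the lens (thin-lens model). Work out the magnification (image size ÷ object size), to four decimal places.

Thin lens: 1/f = 1/dₒ + 1/dᵢ → 1/dᵢ = 1/32.69 − 1/346 = 0.0277002 mm⁻¹, so dᵢ ≈ 36.1008 mm.
Magnification m = dᵢ/dₒ = 36.1008/346 ≈ 0.10434.

0.1043×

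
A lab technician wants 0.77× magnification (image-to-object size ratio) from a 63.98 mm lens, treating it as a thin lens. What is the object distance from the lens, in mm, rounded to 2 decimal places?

With m = dᵢ/dₒ and 1/f = 1/dₒ + 1/dᵢ, substituting dᵢ = m·dₒ gives 1/f = (1 + 1/m)/dₒ, hence dₒ = f·(1 + 1/m).
dₒ = 63.98 × (1 + 1/0.77) = 63.98 × 2.29870 ≈ 147.071 mm.

147.07 mm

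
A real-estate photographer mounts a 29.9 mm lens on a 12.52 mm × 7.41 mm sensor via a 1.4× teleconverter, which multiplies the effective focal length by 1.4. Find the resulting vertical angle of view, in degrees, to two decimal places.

Effective focal length f = 29.9 × 1.4 = 41.86 mm.
α = 2·arctan(7.41 / (2 × 41.86)) = 2·arctan(0.08851) ≈ 10.1161°.

10.12°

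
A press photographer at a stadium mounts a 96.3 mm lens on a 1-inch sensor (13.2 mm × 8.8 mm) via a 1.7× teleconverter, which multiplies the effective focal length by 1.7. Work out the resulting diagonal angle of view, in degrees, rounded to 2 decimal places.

5.55°

Effective focal length f = 96.3 × 1.7 = 163.71 mm.
Sensor diagonal = √(13.2² + 8.8²) = √251.6800 ≈ 15.8644 mm.
α = 2·arctan(15.864 / (2 × 163.71)) = 2·arctan(0.04845) ≈ 5.5479°.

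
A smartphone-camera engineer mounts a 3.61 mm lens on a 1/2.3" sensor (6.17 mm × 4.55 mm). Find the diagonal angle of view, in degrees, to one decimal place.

93.4°

Sensor diagonal = √(6.17² + 4.55²) = √58.7714 ≈ 7.6663 mm.
Angle of view α = 2·arctan(d/2f) with d = 7.6663 mm and f = 3.61 mm.
d/2f = 1.06181; arctan(1.06181) ≈ 46.7171°, so α ≈ 93.4341°.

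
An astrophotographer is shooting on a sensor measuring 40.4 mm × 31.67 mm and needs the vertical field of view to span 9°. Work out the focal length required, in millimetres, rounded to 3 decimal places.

From α = 2·arctan(h/2f) we get f = h / (2·tan(α/2)).
With h = 31.67 mm and α/2 = 4.5°, tan(α/2) ≈ 0.07870, so f ≈ 31.67 / 0.15740 ≈ 201.2028 mm.

201.203 mm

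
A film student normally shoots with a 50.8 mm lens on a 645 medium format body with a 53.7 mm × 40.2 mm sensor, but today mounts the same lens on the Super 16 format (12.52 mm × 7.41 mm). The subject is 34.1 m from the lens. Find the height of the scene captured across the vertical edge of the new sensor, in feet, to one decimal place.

16.3 ft

The focal length stays 50.8 mm; the relevant sensor dimension is now h = 7.41 mm. Object distance dₒ = 34.1 m = 34100 mm.
Thin-lens field height W = h·(dₒ − f)/f = 7.41 × (34100 − 50.8)/50.8 ≈ 4966.625 mm = 4966.625/304.8 ft = 16.2947 ft.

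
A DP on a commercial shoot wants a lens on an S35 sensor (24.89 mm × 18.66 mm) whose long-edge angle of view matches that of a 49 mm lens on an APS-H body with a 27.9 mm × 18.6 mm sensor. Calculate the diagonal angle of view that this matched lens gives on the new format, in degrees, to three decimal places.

39.173°

Equal long-edge AOV ⇒ f₂ = f₁ · 24.89/27.9 = 49 × 0.89211 ≈ 43.7136 mm.
Sensor diagonal = √(24.89² + 18.66²) = √967.7077 ≈ 31.1080 mm.
Diagonal AOV on the new format = 2·arctan(31.1080 / (2 × 43.7136)) = 2·arctan(0.35582) ≈ 39.1727°.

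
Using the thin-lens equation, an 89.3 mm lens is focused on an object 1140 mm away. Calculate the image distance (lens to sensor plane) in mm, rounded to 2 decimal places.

96.89 mm

1/dᵢ = 1/f − 1/dₒ = 1/89.3 − 1/1140 = 0.0103210 mm⁻¹.
dᵢ = 1/0.0103210 ≈ 96.8897 mm.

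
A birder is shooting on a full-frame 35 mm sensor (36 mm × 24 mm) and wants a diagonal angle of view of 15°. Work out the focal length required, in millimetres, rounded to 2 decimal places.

164.32 mm

Sensor diagonal = √(36² + 24²) = √1872.0000 ≈ 43.2666 mm.
From α = 2·arctan(d/2f) we get f = d / (2·tan(α/2)).
With d = 43.2666 mm and α/2 = 7.5°, tan(α/2) ≈ 0.13165, so f ≈ 43.2666 / 0.26330 ≈ 164.3213 mm.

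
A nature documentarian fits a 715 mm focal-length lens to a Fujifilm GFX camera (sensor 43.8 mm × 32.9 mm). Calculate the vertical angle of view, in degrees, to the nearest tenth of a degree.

2.6°

Angle of view α = 2·arctan(h/2f) with h = 32.9 mm and f = 715 mm.
h/2f = 0.02301; arctan(0.02301) ≈ 1.3180°, so α ≈ 2.6359°.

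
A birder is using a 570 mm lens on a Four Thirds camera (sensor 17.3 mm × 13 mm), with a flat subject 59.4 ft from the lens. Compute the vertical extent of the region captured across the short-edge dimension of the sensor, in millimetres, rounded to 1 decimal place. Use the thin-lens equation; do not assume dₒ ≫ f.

dₒ: 59.4 ft × 304.8 mm/ft = 18105.12 mm.
Similar triangles through the lens centre give W/dₒ = h/dᵢ; with 1/f = 1/dₒ + 1/dᵢ this gives W = h·(dₒ − f)/f.
W = 13 mm × (18105.1 − 570) / 570 = 13 × 30.7634 ≈ 399.924 mm.

399.9 mm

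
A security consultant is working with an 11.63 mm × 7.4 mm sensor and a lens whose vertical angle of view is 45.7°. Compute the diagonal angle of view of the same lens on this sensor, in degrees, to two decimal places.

76.26°

From the vertical AOV: f = 7.4 / (2·tan(22.85°)) = 7.4 / 0.84278 ≈ 8.7805 mm.
Sensor diagonal = √(11.63² + 7.4²) = √190.0169 ≈ 13.7847 mm.
Diagonal AOV = 2·arctan(13.7847 / (2 × 8.7805)) = 2·arctan(0.78496) ≈ 76.2609°.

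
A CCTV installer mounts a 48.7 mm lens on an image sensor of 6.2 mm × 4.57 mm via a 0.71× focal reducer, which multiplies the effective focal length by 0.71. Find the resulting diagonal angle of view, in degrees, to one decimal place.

Effective focal length f = 48.7 × 0.71 = 34.577 mm.
Sensor diagonal = √(6.2² + 4.57²) = √59.3249 ≈ 7.7023 mm.
α = 2·arctan(7.702 / (2 × 34.577)) = 2·arctan(0.11138) ≈ 12.7106°.

12.7°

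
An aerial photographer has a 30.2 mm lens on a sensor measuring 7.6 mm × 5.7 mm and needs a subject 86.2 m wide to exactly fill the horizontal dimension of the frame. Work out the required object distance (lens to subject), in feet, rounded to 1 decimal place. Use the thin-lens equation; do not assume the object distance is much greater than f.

W: 86.2 m = 86200 mm.
Magnification m = w/W = dᵢ/dₒ; combined with 1/f = 1/dₒ + 1/dᵢ this gives dₒ = f·(1 + W/w).
dₒ = 30.2 mm × (1 + 86200/7.6) = 30.2 × 11343.1053 ≈ 342561.779 mm = 342561.779/304.8 ft = 1123.89 ft.

1123.9 ft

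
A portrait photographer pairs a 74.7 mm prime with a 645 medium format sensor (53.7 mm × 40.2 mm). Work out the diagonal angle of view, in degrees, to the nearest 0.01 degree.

48.36°

Sensor diagonal = √(53.7² + 40.2²) = √4499.7300 ≈ 67.0800 mm.
Angle of view α = 2·arctan(d/2f) with d = 67.0800 mm and f = 74.7 mm.
d/2f = 0.44900; arctan(0.44900) ≈ 24.1799°, so α ≈ 48.3598°.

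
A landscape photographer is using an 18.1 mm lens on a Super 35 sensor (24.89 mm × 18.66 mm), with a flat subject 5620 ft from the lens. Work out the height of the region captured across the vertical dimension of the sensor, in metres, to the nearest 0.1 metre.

1766.0 m

dₒ: 5620 ft × 304.8 mm/ft = 1712975.95 mm.
Similar triangles through the lens centre give W/dₒ = h/dᵢ; with 1/f = 1/dₒ + 1/dᵢ this gives W = h·(dₒ − f)/f.
W = 18.66 mm × (1.71298e+06 − 18.1) / 18.1 = 18.66 × 94638.5550 ≈ 1765955.436 mm = 1765.96 m.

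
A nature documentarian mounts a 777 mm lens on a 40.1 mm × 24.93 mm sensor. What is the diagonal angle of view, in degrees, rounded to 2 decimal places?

3.48°

Sensor diagonal = √(40.1² + 24.93²) = √2229.5149 ≈ 47.2177 mm.
Angle of view α = 2·arctan(d/2f) with d = 47.2177 mm and f = 777 mm.
d/2f = 0.03038; arctan(0.03038) ≈ 1.7404°, so α ≈ 3.4808°.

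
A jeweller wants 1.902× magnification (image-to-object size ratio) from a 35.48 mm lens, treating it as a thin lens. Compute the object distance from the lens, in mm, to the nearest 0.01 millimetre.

54.13 mm

With m = dᵢ/dₒ and 1/f = 1/dₒ + 1/dᵢ, substituting dᵢ = m·dₒ gives 1/f = (1 + 1/m)/dₒ, hence dₒ = f·(1 + 1/m).
dₒ = 35.48 × (1 + 1/1.902) = 35.48 × 1.52576 ≈ 54.134 mm.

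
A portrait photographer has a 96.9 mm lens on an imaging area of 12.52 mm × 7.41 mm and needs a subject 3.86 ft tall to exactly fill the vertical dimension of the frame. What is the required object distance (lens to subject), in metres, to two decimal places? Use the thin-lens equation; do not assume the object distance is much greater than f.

15.48 m

W: 3.86 ft × 304.8 mm/ft = 1176.53 mm.
Magnification m = h/W = dᵢ/dₒ; combined with 1/f = 1/dₒ + 1/dᵢ this gives dₒ = f·(1 + W/h).
dₒ = 96.9 mm × (1 + 1176.53/7.41) = 96.9 × 159.7757 ≈ 15482.266 mm = 15.4823 m.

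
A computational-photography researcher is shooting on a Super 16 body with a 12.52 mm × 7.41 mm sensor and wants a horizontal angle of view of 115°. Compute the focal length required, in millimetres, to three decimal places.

From α = 2·arctan(w/2f) we get f = w / (2·tan(α/2)).
With w = 12.52 mm and α/2 = 57.5°, tan(α/2) ≈ 1.56969, so f ≈ 12.52 / 3.13937 ≈ 3.9881 mm.

3.988 mm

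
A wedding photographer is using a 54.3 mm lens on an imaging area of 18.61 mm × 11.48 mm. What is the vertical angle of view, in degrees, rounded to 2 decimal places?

Angle of view α = 2·arctan(h/2f) with h = 11.48 mm and f = 54.3 mm.
h/2f = 0.10571; arctan(0.10571) ≈ 6.0343°, so α ≈ 12.0685°.

12.07°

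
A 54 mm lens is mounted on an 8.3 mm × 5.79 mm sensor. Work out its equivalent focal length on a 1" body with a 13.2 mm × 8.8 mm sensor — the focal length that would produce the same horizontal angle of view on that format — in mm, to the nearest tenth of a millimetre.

Equal angle of view means equal width/f ratio, so f₂ = f₁ · (width₂/width₁) = 54 × 13.2/8.3.
f₂ = 54 × 1.59036 ≈ 85.880 mm.

85.9 mm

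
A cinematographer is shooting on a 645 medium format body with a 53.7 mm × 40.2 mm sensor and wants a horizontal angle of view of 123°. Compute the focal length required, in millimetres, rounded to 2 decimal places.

14.58 mm

From α = 2·arctan(w/2f) we get f = w / (2·tan(α/2)).
With w = 53.7 mm and α/2 = 61.5°, tan(α/2) ≈ 1.84177, so f ≈ 53.7 / 3.68354 ≈ 14.5784 mm.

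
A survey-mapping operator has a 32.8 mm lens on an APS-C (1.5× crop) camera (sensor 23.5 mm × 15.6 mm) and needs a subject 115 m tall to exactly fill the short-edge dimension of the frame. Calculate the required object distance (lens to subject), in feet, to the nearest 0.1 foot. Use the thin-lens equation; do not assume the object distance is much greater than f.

W: 115 m = 115000 mm.
Magnification m = h/W = dᵢ/dₒ; combined with 1/f = 1/dₒ + 1/dᵢ this gives dₒ = f·(1 + W/h).
dₒ = 32.8 mm × (1 + 115000/15.6) = 32.8 × 7372.7949 ≈ 241827.672 mm = 241827.672/304.8 ft = 793.398 ft.

793.4 ft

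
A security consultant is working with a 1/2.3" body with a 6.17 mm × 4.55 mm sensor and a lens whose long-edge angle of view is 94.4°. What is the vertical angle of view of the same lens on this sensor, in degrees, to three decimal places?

From the long-edge AOV: f = 6.17 / (2·tan(47.2°)) = 6.17 / 2.15980 ≈ 2.8567 mm.
Vertical AOV = 2·arctan(4.55 / (2 × 2.8567)) = 2·arctan(0.79636) ≈ 77.0650°.

77.065°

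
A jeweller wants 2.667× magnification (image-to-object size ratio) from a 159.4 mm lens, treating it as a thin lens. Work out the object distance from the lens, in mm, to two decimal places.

With m = dᵢ/dₒ and 1/f = 1/dₒ + 1/dᵢ, substituting dᵢ = m·dₒ gives 1/f = (1 + 1/m)/dₒ, hence dₒ = f·(1 + 1/m).
dₒ = 159.4 × (1 + 1/2.667) = 159.4 × 1.37495 ≈ 219.168 mm.

219.17 mm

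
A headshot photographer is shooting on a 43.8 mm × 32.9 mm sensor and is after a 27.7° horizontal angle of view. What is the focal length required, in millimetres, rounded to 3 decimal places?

88.826 mm

From α = 2·arctan(w/2f) we get f = w / (2·tan(α/2)).
With w = 43.8 mm and α/2 = 13.85°, tan(α/2) ≈ 0.24655, so f ≈ 43.8 / 0.49310 ≈ 88.8261 mm.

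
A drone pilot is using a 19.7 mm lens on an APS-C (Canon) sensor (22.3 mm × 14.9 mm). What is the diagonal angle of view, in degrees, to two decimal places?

68.49°

Sensor diagonal = √(22.3² + 14.9²) = √719.3000 ≈ 26.8198 mm.
Angle of view α = 2·arctan(d/2f) with d = 26.8198 mm and f = 19.7 mm.
d/2f = 0.68070; arctan(0.68070) ≈ 34.2433°, so α ≈ 68.4866°.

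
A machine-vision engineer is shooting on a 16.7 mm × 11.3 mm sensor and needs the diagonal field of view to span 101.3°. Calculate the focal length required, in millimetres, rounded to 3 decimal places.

Sensor diagonal = √(16.7² + 11.3²) = √406.5800 ≈ 20.1638 mm.
From α = 2·arctan(d/2f) we get f = d / (2·tan(α/2)).
With d = 20.1638 mm and α/2 = 50.65°, tan(α/2) ≈ 1.21959, so f ≈ 20.1638 / 2.43918 ≈ 8.2667 mm.

8.267 mm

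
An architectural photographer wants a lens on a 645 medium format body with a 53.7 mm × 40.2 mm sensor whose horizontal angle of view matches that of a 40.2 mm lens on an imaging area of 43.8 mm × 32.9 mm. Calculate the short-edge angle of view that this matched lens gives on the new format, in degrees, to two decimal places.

44.37°

Equal horizontal AOV ⇒ f₂ = f₁ · 53.7/43.8 = 40.2 × 1.22603 ≈ 49.2863 mm.
Short-edge AOV on the new format = 2·arctan(40.2 / (2 × 49.2863)) = 2·arctan(0.40782) ≈ 44.3734°.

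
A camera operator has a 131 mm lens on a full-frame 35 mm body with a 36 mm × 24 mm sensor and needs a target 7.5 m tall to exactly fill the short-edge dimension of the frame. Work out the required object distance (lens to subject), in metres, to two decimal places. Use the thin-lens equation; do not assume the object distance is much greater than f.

41.07 m

W: 7.5 m = 7500 mm.
Magnification m = h/W = dᵢ/dₒ; combined with 1/f = 1/dₒ + 1/dᵢ this gives dₒ = f·(1 + W/h).
dₒ = 131 mm × (1 + 7500/24) = 131 × 313.5000 ≈ 41068.500 mm = 41.0685 m.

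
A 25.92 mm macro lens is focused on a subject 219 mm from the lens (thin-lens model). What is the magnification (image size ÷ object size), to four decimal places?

Thin lens: 1/f = 1/dₒ + 1/dᵢ → 1/dᵢ = 1/25.92 − 1/219 = 0.0340140 mm⁻¹, so dᵢ ≈ 29.3996 mm.
Magnification m = dᵢ/dₒ = 29.3996/219 ≈ 0.13424.

0.1342×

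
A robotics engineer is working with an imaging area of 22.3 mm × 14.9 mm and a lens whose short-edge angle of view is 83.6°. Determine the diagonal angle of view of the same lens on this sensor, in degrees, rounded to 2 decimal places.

116.29°

From the short-edge AOV: f = 14.9 / (2·tan(41.8°)) = 14.9 / 1.78821 ≈ 8.3324 mm.
Sensor diagonal = √(22.3² + 14.9²) = √719.3000 ≈ 26.8198 mm.
Diagonal AOV = 2·arctan(26.8198 / (2 × 8.3324)) = 2·arctan(1.60937) ≈ 116.2896°.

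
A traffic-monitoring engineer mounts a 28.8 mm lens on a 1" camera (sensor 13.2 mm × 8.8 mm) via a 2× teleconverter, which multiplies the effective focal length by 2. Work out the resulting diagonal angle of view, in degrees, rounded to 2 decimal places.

Effective focal length f = 28.8 × 2 = 57.6 mm.
Sensor diagonal = √(13.2² + 8.8²) = √251.6800 ≈ 15.8644 mm.
α = 2·arctan(15.864 / (2 × 57.6)) = 2·arctan(0.13771) ≈ 15.6820°.

15.68°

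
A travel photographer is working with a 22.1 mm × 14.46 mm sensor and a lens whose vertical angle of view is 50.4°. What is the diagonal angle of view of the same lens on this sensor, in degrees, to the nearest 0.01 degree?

From the vertical AOV: f = 14.46 / (2·tan(25.2°)) = 14.46 / 0.94113 ≈ 15.3645 mm.
Sensor diagonal = √(22.1² + 14.46²) = √697.5016 ≈ 26.4103 mm.
Diagonal AOV = 2·arctan(26.4103 / (2 × 15.3645)) = 2·arctan(0.85946) ≈ 81.3552°.

81.36°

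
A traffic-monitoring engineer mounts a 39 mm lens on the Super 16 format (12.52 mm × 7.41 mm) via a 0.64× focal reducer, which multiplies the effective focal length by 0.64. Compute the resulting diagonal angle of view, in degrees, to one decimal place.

32.5°

Effective focal length f = 39 × 0.64 = 24.96 mm.
Sensor diagonal = √(12.52² + 7.41²) = √211.6585 ≈ 14.5485 mm.
α = 2·arctan(14.548 / (2 × 24.96)) = 2·arctan(0.29144) ≈ 32.4961°.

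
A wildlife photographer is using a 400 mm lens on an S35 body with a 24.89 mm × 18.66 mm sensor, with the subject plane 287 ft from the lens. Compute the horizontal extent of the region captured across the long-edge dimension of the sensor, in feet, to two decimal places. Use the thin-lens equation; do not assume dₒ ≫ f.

dₒ: 287 ft × 304.8 mm/ft = 87477.60 mm.
Similar triangles through the lens centre give W/dₒ = w/dᵢ; with 1/f = 1/dₒ + 1/dᵢ this gives W = w·(dₒ − f)/f.
W = 24.89 mm × (87477.6 − 400) / 400 = 24.89 × 217.6940 ≈ 5418.403 mm = 5418.403/304.8 ft = 17.7769 ft.

17.78 ft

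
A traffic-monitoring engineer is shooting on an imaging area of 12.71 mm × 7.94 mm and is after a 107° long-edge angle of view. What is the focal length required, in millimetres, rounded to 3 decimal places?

From α = 2·arctan(w/2f) we get f = w / (2·tan(α/2)).
With w = 12.71 mm and α/2 = 53.5°, tan(α/2) ≈ 1.35142, so f ≈ 12.71 / 2.70284 ≈ 4.7025 mm.

4.702 mm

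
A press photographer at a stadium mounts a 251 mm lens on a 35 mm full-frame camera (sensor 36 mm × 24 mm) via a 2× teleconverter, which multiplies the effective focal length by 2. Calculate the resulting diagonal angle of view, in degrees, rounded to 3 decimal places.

4.935°

Effective focal length f = 251 × 2 = 502 mm.
Sensor diagonal = √(36² + 24²) = √1872.0000 ≈ 43.2666 mm.
α = 2·arctan(43.267 / (2 × 502)) = 2·arctan(0.04309) ≈ 4.9352°.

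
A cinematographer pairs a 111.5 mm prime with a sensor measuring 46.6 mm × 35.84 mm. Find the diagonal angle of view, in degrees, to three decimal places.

29.537°

Sensor diagonal = √(46.6² + 35.84²) = √3456.0656 ≈ 58.7883 mm.
Angle of view α = 2·arctan(d/2f) with d = 58.7883 mm and f = 111.5 mm.
d/2f = 0.26362; arctan(0.26362) ≈ 14.7686°, so α ≈ 29.5371°.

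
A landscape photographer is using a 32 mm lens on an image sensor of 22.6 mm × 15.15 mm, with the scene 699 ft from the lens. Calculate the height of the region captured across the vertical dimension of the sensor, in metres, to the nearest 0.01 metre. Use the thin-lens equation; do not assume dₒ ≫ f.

100.85 m

dₒ: 699 ft × 304.8 mm/ft = 213055.19 mm.
Similar triangles through the lens centre give W/dₒ = h/dᵢ; with 1/f = 1/dₒ + 1/dᵢ this gives W = h·(dₒ − f)/f.
W = 15.15 mm × (213055 − 32) / 32 = 15.15 × 6656.9748 ≈ 100853.168 mm = 100.853 m.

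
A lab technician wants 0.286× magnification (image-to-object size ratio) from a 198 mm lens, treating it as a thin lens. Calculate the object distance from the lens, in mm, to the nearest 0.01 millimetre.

With m = dᵢ/dₒ and 1/f = 1/dₒ + 1/dᵢ, substituting dᵢ = m·dₒ gives 1/f = (1 + 1/m)/dₒ, hence dₒ = f·(1 + 1/m).
dₒ = 198 × (1 + 1/0.286) = 198 × 4.49650 ≈ 890.308 mm.

890.31 mm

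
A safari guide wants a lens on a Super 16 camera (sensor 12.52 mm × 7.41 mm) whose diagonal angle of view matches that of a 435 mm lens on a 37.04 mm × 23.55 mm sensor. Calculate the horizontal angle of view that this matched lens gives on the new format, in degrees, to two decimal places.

4.97°

Sensor diagonal = √(37.04² + 23.55²) = √1926.5641 ≈ 43.8926 mm.
Sensor diagonal = √(12.52² + 7.41²) = √211.6585 ≈ 14.5485 mm.
Equal diagonal AOV ⇒ f₂ = f₁ · 14.5485/43.8926 = 435 × 0.33146 ≈ 144.1834 mm.
Horizontal AOV on the new format = 2·arctan(12.52 / (2 × 144.1834)) = 2·arctan(0.04342) ≈ 4.9721°.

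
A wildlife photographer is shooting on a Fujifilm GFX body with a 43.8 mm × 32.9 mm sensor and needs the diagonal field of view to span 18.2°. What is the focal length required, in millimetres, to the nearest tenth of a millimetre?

171.0 mm

Sensor diagonal = √(43.8² + 32.9²) = √3000.8500 ≈ 54.7800 mm.
From α = 2·arctan(d/2f) we get f = d / (2·tan(α/2)).
With d = 54.7800 mm and α/2 = 9.1°, tan(α/2) ≈ 0.16017, so f ≈ 54.7800 / 0.32035 ≈ 171.0015 mm.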